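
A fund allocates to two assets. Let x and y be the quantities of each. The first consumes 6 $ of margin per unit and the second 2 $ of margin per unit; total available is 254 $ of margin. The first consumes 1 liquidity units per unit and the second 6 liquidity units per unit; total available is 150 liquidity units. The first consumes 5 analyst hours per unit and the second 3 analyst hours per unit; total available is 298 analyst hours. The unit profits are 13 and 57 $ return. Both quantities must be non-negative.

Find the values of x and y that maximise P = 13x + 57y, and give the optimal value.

Corner points and P = 13x + 57y:
  (0, 0) → P = 0
  (0, 25) → P = 1425
  (127/3, 0) → P = 1651/3
  (36, 19) → P = 1551

x = 36, y = 19, maximum P = 1551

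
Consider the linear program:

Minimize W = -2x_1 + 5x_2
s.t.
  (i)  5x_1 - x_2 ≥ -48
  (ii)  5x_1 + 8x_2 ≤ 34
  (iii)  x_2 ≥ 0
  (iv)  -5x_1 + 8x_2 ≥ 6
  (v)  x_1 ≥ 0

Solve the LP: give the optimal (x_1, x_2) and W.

Vertices and W = -2x_1 + 5x_2:
  (14/5, 5/2) → W = 69/10
  (0, 17/4) → W = 85/4
  (0, 3/4) → W = 15/4

x_1 = 0, x_2 = 3/4, minimum W = 15/4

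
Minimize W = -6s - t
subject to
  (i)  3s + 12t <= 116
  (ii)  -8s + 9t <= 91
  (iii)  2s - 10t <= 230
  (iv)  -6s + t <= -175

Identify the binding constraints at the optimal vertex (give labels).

(i) and (iii)

Vertices and W = -6s - t:
  (1960/27, -229/27) → W = -11531/27
  (2216/75, 57/25) → W = -4489/25
  (760/29, -515/29) → W = -4045/29

The minimum is at (1960/27, -229/27). Substituting into each constraint, equality holds for (i) and (iii); the remaining constraints have slack.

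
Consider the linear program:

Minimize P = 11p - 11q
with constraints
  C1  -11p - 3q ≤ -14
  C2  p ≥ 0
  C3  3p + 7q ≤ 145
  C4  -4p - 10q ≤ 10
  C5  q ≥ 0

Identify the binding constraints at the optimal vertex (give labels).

Vertices and P = 11p - 11q:
  (0, 14/3) → P = -154/3
  (14/11, 0) → P = 14
  (0, 145/7) → P = -1595/7
  (145/3, 0) → P = 1595/3

The minimum is at (0, 145/7). Substituting into each constraint, equality holds for C2 and C3; the remaining constraints have slack.

C2 and C3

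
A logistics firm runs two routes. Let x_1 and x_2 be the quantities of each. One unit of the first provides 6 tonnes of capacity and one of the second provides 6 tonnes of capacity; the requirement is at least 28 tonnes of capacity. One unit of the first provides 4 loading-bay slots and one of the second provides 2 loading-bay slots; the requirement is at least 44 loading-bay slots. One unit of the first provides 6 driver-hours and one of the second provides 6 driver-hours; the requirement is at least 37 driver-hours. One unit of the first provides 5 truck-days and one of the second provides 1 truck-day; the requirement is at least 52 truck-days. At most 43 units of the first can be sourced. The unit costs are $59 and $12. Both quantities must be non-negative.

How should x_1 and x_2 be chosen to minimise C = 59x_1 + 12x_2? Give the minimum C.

Extreme points and C = 59x_1 + 12x_2:
  (0, 52) → C = 624
  (11, 0) → C = 649
  (43, 0) → C = 2537
  (10, 2) → C = 614
The feasible region is unbounded (it extends along (0, 1)), but C strictly increases along every unbounded feasible direction, so there is no improving ray and the minimum is attained at a vertex.

x_1 = 10, x_2 = 2, minimum C = 614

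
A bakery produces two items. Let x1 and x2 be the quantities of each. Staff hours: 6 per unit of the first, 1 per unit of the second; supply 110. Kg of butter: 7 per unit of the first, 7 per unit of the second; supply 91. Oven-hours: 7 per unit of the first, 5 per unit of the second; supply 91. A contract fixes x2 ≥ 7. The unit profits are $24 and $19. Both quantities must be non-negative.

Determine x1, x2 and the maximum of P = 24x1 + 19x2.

x1 = 6, x2 = 7, maximum P = 277

Vertices and P = 24x1 + 19x2:
  (0, 13) → P = 247
  (0, 7) → P = 133
  (6, 7) → P = 277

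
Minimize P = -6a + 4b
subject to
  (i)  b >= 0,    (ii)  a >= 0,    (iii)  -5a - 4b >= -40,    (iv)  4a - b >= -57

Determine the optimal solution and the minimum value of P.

a = 8, b = 0, minimum P = -48

Extreme points and P = -6a + 4b:
  (0, 0) → P = 0
  (8, 0) → P = -48
  (0, 10) → P = 40

At the optimal vertex, b = 0 and -5a - 4b = -40.
Solving simultaneously gives a = 8, b = 0.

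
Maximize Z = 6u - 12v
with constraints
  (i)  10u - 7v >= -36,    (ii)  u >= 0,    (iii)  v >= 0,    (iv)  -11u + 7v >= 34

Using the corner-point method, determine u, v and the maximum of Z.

Extreme points and Z = 6u - 12v:
  (0, 36/7) → Z = -432/7
  (2, 8) → Z = -84
  (0, 34/7) → Z = -408/7

The optimum lies where u = 0 and -11u + 7v = 34.
Solving simultaneously gives u = 0, v = 34/7.

u = 0, v = 34/7, maximum Z = -408/7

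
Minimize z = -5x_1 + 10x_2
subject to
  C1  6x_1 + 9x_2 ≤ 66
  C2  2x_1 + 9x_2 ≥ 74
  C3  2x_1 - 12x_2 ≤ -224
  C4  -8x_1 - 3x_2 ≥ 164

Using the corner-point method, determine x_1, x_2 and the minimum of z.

Extreme points and z = -5x_1 + 10x_2:
  (-31, 28) → z = 435
  (-188/7, 298/21) → z = 5800/21
  (-440/17, 244/17) → z = 4640/17
The feasible region is unbounded (it extends along (-3, 2), (-9, 2)), but z strictly increases along every unbounded feasible direction, so there is no improving ray and the minimum is attained at a vertex.

At the optimal vertex, 2x_1 - 12x_2 = -224 and -8x_1 - 3x_2 = 164.
Solving simultaneously gives x_1 = -440/17, x_2 = 244/17.

x_1 = -440/17, x_2 = 244/17, minimum z = 4640/17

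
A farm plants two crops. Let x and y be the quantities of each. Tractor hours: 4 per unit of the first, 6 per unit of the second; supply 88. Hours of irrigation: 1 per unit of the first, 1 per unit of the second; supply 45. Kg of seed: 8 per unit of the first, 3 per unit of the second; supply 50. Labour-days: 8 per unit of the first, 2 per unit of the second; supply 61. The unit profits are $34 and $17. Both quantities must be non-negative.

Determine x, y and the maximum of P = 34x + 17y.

Extreme points and P = 34x + 17y:
  (0, 0) → P = 0
  (0, 44/3) → P = 748/3
  (25/4, 0) → P = 425/2
  (1, 14) → P = 272

The binding constraints are 4x + 6y = 88 and 8x + 3y = 50.
Solving simultaneously gives x = 1, y = 14.

x = 1, y = 14, maximum P = 272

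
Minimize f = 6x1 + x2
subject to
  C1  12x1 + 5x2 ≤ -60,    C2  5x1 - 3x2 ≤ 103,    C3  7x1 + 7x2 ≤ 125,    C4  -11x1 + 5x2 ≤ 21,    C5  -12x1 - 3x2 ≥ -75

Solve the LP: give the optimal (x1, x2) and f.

x1 = -289/4, x2 = -619/4, minimum f = -2353/4

Extreme points and f = 6x1 + x2:
  (335/61, -1536/61) → f = 474/61
  (-81/23, -408/115) → f = -2838/115
  (-289/4, -619/4) → f = -2353/4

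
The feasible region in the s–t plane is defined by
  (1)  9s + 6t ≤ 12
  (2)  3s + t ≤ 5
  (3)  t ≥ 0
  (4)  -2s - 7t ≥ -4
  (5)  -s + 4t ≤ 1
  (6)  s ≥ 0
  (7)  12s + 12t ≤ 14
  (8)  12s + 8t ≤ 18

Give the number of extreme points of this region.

5

Intersecting each pair of boundary lines and keeping only the points that satisfy every inequality leaves:
  (0, 0)
  (7/6, 0)
  (3/5, 2/5)
  (5/6, 1/3)
  (0, 1/4)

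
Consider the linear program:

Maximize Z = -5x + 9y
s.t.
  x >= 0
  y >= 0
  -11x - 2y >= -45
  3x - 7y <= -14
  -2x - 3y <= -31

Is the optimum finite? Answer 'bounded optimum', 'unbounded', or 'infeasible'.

bounded optimum

Feasible corners and Z = -5x + 9y:
  (0, 45/2) → Z = 405/2
  (0, 31/3) → Z = 93
  (73/29, 251/29) → Z = 1894/29
The feasible region has finitely many vertices and no improving ray; the maximum is 405/2 at (0, 45/2).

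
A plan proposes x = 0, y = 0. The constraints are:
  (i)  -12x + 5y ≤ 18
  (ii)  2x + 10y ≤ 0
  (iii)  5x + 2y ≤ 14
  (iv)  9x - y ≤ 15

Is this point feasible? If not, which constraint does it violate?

feasible

(i): 0 ≤ 18 ✓
(ii): 0 ≤ 0 ✓
(iii): 0 ≤ 14 ✓
(iv): 0 ≤ 15 ✓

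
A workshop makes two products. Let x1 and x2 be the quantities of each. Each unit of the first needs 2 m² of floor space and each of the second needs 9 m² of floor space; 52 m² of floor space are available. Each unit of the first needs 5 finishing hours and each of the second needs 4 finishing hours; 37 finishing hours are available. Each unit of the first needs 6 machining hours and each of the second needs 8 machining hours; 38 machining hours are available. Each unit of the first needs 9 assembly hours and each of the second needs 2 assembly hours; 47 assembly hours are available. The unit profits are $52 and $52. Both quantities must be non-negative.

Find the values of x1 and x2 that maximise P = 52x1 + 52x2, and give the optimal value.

x1 = 5, x2 = 1, maximum P = 312

Extreme points and P = 52x1 + 52x2:
  (0, 0) → P = 0
  (0, 19/4) → P = 247
  (47/9, 0) → P = 2444/9
  (5, 1) → P = 312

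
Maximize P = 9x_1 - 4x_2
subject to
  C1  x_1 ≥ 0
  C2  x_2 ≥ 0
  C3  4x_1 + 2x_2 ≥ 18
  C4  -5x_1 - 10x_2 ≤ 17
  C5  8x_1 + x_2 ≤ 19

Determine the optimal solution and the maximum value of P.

x_1 = 5/3, x_2 = 17/3, maximum P = -23/3

Corner points and P = 9x_1 - 4x_2:
  (0, 9) → P = -36
  (0, 19) → P = -76
  (5/3, 17/3) → P = -23/3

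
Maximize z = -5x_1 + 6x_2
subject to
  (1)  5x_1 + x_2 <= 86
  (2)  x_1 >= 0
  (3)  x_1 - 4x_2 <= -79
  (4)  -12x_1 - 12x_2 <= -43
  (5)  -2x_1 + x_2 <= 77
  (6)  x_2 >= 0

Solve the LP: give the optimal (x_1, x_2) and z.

x_1 = 9/7, x_2 = 557/7, maximum z = 471

Corner points and z = -5x_1 + 6x_2:
  (265/21, 481/21) → z = 223/3
  (9/7, 557/7) → z = 471
  (0, 79/4) → z = 237/2
  (0, 77) → z = 462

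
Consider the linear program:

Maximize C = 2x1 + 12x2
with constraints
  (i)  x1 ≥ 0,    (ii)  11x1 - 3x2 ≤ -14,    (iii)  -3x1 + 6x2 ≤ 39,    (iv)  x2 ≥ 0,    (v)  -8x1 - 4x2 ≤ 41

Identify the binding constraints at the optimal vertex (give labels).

(ii) and (iii)

Vertices and C = 2x1 + 12x2:
  (0, 14/3) → C = 56
  (0, 13/2) → C = 78
  (11/19, 129/19) → C = 1570/19

The maximum is at (11/19, 129/19). Substituting into each constraint, equality holds for (ii) and (iii); the remaining constraints have slack.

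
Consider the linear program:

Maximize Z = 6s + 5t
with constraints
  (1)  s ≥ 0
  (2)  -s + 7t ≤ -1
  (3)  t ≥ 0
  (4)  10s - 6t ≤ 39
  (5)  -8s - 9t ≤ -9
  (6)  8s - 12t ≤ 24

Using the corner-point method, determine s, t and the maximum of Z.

Extreme points and Z = 6s + 5t:
  (72/65, 1/65) → Z = 437/65
  (39/11, 4/11) → Z = 254/11
  (9/8, 0) → Z = 27/4
  (3, 0) → Z = 18

The binding constraints are -s + 7t = -1 and 8s - 12t = 24.
Solving simultaneously gives s = 39/11, t = 4/11.

s = 39/11, t = 4/11, maximum Z = 254/11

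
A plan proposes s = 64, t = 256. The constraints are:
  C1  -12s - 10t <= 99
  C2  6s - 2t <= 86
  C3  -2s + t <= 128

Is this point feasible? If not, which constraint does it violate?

feasible

C1: -3328 ≤ 99 ✓
C2: -128 ≤ 86 ✓
C3: 128 ≤ 128 ✓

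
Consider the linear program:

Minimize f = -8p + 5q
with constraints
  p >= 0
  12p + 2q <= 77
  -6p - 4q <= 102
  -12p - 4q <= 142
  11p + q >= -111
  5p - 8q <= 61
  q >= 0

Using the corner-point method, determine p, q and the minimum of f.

p = 77/12, q = 0, minimum f = -154/3

Vertices and f = -8p + 5q:
  (0, 77/2) → f = 385/2
  (0, 0) → f = 0
  (77/12, 0) → f = -154/3

At the optimal vertex, 12p + 2q = 77 and q = 0.
Solving simultaneously gives p = 77/12, q = 0.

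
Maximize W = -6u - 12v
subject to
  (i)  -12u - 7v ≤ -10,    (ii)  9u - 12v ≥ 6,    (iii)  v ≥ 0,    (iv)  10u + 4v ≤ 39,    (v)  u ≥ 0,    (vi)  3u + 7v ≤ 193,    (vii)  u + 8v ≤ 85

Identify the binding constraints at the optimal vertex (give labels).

Corner points and W = -6u - 12v:
  (18/23, 2/23) → W = -132/23
  (5/6, 0) → W = -5
  (41/13, 97/52) → W = -537/13
  (39/10, 0) → W = -117/5

The maximum is at (5/6, 0). Substituting into each constraint, equality holds for (i) and (iii); the remaining constraints have slack.

(i) and (iii)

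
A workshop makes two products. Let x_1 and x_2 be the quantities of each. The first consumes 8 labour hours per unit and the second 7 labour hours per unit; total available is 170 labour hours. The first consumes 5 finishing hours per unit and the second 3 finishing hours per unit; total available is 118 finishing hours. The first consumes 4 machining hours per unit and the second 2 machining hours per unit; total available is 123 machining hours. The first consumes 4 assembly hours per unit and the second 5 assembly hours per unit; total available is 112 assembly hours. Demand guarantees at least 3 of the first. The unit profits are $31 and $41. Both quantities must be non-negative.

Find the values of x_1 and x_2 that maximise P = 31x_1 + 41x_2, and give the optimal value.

x_1 = 3, x_2 = 20, maximum P = 913

Corner points and P = 31x_1 + 41x_2:
  (85/4, 0) → P = 2635/4
  (3, 0) → P = 93
  (11/2, 18) → P = 1817/2
  (3, 20) → P = 913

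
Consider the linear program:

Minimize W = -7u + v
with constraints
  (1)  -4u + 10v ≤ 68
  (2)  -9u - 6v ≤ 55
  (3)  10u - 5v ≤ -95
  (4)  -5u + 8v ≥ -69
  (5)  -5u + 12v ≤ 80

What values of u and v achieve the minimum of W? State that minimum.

Vertices and W = -7u + v:
  (-169/21, 61/21) → W = 1244/21
  (-190/23, 445/138) → W = 8425/138
  (-148/19, 65/19) → W = 1101/19

The optimum lies where 10u - 5v = -95 and -5u + 12v = 80.
Solving simultaneously gives u = -148/19, v = 65/19.

u = -148/19, v = 65/19, minimum W = 1101/19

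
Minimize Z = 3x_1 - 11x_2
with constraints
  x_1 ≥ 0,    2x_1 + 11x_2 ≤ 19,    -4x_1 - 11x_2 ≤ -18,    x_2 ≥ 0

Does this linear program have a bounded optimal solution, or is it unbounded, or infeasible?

Vertices and Z = 3x_1 - 11x_2:
  (0, 19/11) → Z = -19
  (0, 18/11) → Z = -18
  (19/2, 0) → Z = 57/2
  (9/2, 0) → Z = 27/2
The feasible region has finitely many vertices and no improving ray; the minimum is -19 at (0, 19/11).

bounded optimum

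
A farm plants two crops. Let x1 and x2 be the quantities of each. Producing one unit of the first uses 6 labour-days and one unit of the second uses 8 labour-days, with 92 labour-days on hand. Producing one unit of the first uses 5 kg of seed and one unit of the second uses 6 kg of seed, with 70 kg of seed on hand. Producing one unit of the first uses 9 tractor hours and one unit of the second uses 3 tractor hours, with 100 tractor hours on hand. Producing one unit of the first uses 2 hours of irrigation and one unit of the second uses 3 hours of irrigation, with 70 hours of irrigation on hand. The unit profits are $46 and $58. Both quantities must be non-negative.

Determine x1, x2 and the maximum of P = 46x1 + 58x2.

Corner points and P = 46x1 + 58x2:
  (0, 0) → P = 0
  (0, 23/2) → P = 667
  (100/9, 0) → P = 4600/9
  (2, 10) → P = 672
  (10, 10/3) → P = 1960/3

x1 = 2, x2 = 10, maximum P = 672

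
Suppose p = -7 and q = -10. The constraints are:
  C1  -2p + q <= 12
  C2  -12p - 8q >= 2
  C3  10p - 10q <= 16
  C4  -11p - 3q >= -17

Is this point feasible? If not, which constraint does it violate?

Constraint C3: 10p - 10q = 30, which is not ≤ 16. All other constraints are satisfied.

not feasible — violates C3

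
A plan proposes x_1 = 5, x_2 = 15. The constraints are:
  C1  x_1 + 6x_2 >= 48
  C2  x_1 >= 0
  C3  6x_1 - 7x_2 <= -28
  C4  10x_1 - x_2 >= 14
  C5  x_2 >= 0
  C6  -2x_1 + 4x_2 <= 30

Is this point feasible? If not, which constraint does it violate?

not feasible — violates C6

Constraint C6: -2x_1 + 4x_2 = 50, which is not ≤ 30. All other constraints are satisfied.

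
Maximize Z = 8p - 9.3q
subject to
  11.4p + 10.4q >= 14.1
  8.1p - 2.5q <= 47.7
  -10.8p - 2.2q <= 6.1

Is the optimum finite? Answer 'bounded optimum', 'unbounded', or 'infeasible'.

bounded optimum

Feasible corners and Z = 8p - 9.3q:
  (17711/3758, -14319/3758) → Z = 2748547/37580
  (-4723/4362, 3697/1454) → Z = -1409303/43620
The feasible region has finitely many vertices and no improving ray; the maximum is 2748547/37580 at (17711/3758, -14319/3758).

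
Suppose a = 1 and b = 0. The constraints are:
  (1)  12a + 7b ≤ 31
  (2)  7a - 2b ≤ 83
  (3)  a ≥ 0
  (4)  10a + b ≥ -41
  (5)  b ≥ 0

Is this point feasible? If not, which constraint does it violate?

feasible

(1): 12 ≤ 31 ✓
(2): 7 ≤ 83 ✓
(3): 1 ≥ 0 ✓
(4): 10 ≥ -41 ✓
(5): 0 ≥ 0 ✓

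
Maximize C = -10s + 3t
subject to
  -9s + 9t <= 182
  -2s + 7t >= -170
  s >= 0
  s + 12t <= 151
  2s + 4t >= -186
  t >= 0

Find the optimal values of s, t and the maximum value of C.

Extreme points and C = -10s + 3t:
  (3097/31, 132/31) → C = -30574/31
  (85, 0) → C = -850
  (0, 151/12) → C = 151/4
  (0, 0) → C = 0

s = 0, t = 151/12, maximum C = 151/4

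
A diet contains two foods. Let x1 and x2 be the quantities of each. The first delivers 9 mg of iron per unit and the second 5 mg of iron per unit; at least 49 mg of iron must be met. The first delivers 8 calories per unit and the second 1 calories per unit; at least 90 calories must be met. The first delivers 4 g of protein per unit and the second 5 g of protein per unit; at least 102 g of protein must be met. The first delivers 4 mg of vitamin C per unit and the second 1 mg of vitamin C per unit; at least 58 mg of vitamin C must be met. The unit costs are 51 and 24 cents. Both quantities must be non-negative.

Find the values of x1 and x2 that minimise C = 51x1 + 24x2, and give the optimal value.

Vertices and C = 51x1 + 24x2:
  (0, 90) → C = 2160
  (51/2, 0) → C = 2601/2
  (8, 26) → C = 1032
  (47/4, 11) → C = 3453/4
The feasible region is unbounded (it extends along (0, 1), (1, 0)), but C strictly increases along every unbounded feasible direction, so there is no improving ray and the minimum is attained at a vertex.

At the optimal vertex, 4x1 + 5x2 = 102 and 4x1 + x2 = 58.
Solving simultaneously gives x1 = 47/4, x2 = 11.

x1 = 47/4, x2 = 11, minimum C = 3453/4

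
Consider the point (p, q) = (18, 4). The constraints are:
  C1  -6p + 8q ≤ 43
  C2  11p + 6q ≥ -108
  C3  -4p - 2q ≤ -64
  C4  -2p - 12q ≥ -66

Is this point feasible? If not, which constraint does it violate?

Constraint C4: -2p - 12q = -84, which is not ≥ -66. All other constraints are satisfied.

not feasible — violates C4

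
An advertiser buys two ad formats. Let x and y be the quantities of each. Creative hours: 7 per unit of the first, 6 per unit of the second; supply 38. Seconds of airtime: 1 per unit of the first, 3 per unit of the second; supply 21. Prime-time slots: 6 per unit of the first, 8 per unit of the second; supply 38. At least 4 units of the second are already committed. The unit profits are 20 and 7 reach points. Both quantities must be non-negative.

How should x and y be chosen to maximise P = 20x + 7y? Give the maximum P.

x = 1, y = 4, maximum P = 48

Corner points and P = 20x + 7y:
  (0, 19/4) → P = 133/4
  (0, 4) → P = 28
  (1, 4) → P = 48

The binding constraints are 6x + 8y = 38 and y = 4.
Solving simultaneously gives x = 1, y = 4.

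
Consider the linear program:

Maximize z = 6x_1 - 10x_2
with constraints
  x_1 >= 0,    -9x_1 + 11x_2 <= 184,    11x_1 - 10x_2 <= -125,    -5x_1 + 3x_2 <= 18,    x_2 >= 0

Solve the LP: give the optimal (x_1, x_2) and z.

Corner points and z = 6x_1 - 10x_2:
  (15, 29) → z = -200
  (177/14, 379/14) → z = -1364/7
  (195/17, 427/17) → z = -3100/17

The optimum lies where 11x_1 - 10x_2 = -125 and -5x_1 + 3x_2 = 18.
Solving simultaneously gives x_1 = 195/17, x_2 = 427/17.

x_1 = 195/17, x_2 = 427/17, maximum z = -3100/17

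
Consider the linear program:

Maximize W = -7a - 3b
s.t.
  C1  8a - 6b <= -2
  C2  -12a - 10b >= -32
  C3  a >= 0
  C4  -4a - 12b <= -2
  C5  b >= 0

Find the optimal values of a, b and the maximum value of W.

a = 0, b = 1/3, maximum W = -1

Extreme points and W = -7a - 3b:
  (43/38, 35/19) → W = -511/38
  (0, 1/3) → W = -1
  (0, 16/5) → W = -48/5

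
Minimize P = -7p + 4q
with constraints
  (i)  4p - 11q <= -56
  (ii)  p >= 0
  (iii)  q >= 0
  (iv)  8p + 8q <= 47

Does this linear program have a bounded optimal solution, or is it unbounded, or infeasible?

Vertices and P = -7p + 4q:
  (0, 56/11) → P = 224/11
  (23/40, 53/10) → P = 687/40
  (0, 47/8) → P = 47/2
The feasible region has finitely many vertices and no improving ray; the minimum is 687/40 at (23/40, 53/10).

bounded optimum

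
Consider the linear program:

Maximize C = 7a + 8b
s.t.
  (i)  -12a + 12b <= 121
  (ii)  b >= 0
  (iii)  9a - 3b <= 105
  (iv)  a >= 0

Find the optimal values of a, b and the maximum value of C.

Feasible corners and C = 7a + 8b:
  (541/24, 261/8) → C = 10051/24
  (0, 121/12) → C = 242/3
  (35/3, 0) → C = 245/3
  (0, 0) → C = 0

The binding constraints are -12a + 12b = 121 and 9a - 3b = 105.
Solving simultaneously gives a = 541/24, b = 261/8.

a = 541/24, b = 261/8, maximum C = 10051/24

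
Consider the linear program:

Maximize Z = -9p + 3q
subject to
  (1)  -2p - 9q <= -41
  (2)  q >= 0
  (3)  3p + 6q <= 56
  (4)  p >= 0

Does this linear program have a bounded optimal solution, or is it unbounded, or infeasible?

bounded optimum

Extreme points and Z = -9p + 3q:
  (86/5, 11/15) → Z = -763/5
  (0, 41/9) → Z = 41/3
  (0, 28/3) → Z = 28
The feasible region has finitely many vertices and no improving ray; the maximum is 28 at (0, 28/3).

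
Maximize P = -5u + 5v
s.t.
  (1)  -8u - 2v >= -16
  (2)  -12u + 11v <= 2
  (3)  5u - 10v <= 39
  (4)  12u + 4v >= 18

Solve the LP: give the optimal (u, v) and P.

u = 43/28, v = 13/7, maximum P = 45/28

Feasible corners and P = -5u + 5v:
  (43/28, 13/7) → P = 45/28
  (119/45, -116/45) → P = -235/9
  (19/18, 4/3) → P = 25/18
  (12/5, -27/10) → P = -51/2

At the optimal vertex, -8u - 2v = -16 and -12u + 11v = 2.
Solving simultaneously gives u = 43/28, v = 13/7.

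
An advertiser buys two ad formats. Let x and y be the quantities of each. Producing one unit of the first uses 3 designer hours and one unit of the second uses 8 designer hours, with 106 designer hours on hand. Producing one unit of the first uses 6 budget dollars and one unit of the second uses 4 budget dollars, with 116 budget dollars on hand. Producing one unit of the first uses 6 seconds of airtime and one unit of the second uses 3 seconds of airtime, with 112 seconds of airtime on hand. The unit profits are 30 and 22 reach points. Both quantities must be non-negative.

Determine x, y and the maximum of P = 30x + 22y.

Corner points and P = 30x + 22y:
  (0, 0) → P = 0
  (0, 53/4) → P = 583/2
  (56/3, 0) → P = 560
  (14, 8) → P = 596
  (50/3, 4) → P = 588

The binding constraints are 3x + 8y = 106 and 6x + 4y = 116.
Solving simultaneously gives x = 14, y = 8.

x = 14, y = 8, maximum P = 596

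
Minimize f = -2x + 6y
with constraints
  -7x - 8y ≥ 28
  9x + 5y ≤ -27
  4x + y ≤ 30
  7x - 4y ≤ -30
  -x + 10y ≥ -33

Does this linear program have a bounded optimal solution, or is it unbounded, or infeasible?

bounded optimum

Feasible corners and f = -2x + 6y:
  (-88/21, 1/6) → f = 197/21
  (-72/11, -87/22) → f = -117/11
The feasible region has finitely many vertices and no improving ray; the minimum is -117/11 at (-72/11, -87/22).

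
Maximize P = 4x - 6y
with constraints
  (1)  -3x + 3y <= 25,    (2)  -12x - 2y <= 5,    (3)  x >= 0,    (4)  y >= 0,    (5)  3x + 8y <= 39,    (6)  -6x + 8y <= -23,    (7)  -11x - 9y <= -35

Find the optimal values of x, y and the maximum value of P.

The optimum lies where y = 0 and 3x + 8y = 39.
Solving simultaneously gives x = 13, y = 0.

x = 13, y = 0, maximum P = 52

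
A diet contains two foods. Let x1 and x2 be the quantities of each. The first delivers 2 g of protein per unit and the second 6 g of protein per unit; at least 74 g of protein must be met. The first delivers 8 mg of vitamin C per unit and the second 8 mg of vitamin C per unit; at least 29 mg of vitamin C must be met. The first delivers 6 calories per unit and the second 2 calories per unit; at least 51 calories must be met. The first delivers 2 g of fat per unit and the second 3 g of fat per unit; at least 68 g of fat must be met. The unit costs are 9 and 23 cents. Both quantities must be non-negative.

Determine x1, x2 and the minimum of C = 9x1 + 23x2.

Extreme points and C = 9x1 + 23x2:
  (0, 51/2) → C = 1173/2
  (37, 0) → C = 333
  (31, 2) → C = 325
  (17/14, 153/7) → C = 7191/14
The feasible region is unbounded (it extends along (0, 1), (1, 0)), but C strictly increases along every unbounded feasible direction, so there is no improving ray and the minimum is attained at a vertex.

x1 = 31, x2 = 2, minimum C = 325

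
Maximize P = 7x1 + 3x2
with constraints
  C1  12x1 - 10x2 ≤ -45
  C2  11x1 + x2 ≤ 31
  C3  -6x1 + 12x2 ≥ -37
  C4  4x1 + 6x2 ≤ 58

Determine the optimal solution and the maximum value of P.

Corner points and P = 7x1 + 3x2:
  (265/122, 867/122) → P = 2228/61
  (-65/6, -17/2) → P = -304/3
  (64/31, 257/31) → P = 1219/31
The feasible region is unbounded (it extends along (-2, -1), (-3, 2)), but P strictly decreases along every unbounded feasible direction, so there is no improving ray and the maximum is attained at a vertex.

The binding constraints are 11x1 + x2 = 31 and 4x1 + 6x2 = 58.
Solving simultaneously gives x1 = 64/31, x2 = 257/31.

x1 = 64/31, x2 = 257/31, maximum P = 1219/31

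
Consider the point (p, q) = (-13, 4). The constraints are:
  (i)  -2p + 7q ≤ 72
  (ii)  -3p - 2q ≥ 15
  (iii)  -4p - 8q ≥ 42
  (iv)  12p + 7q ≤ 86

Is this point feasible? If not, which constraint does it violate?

Constraint (iii): -4p - 8q = 20, which is not ≥ 42. All other constraints are satisfied.

not feasible — violates (iii)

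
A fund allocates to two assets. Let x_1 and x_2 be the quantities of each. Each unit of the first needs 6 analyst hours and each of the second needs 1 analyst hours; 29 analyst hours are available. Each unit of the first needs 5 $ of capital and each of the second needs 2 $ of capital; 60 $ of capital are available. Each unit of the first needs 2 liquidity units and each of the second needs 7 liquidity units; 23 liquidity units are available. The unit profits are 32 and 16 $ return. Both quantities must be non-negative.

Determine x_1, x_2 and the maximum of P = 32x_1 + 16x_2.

x_1 = 9/2, x_2 = 2, maximum P = 176

Vertices and P = 32x_1 + 16x_2:
  (0, 0) → P = 0
  (0, 23/7) → P = 368/7
  (29/6, 0) → P = 464/3
  (9/2, 2) → P = 176

The optimum lies where 6x_1 + x_2 = 29 and 2x_1 + 7x_2 = 23.
Solving simultaneously gives x_1 = 9/2, x_2 = 2.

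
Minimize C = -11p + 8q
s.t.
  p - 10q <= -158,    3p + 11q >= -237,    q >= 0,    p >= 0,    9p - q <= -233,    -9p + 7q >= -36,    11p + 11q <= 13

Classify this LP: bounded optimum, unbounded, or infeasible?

infeasible

The boundaries p - 10q = -158 and 3p + 11q = -237 meet at (-4108/41, 237/41), but that point violates p ≥ 0. Every candidate vertex is excluded by some other constraint, so the feasible region is empty.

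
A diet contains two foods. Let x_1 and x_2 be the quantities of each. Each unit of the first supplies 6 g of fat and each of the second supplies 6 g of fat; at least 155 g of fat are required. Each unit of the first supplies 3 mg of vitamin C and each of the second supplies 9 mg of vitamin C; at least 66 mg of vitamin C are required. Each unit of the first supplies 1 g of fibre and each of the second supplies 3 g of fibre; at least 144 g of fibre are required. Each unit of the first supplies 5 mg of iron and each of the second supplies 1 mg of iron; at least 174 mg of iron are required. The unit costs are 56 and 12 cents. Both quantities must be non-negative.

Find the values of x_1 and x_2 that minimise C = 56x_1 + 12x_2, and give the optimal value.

Feasible corners and C = 56x_1 + 12x_2:
  (0, 174) → C = 2088
  (144, 0) → C = 8064
  (27, 39) → C = 1980
The feasible region is unbounded (it extends along (0, 1), (1, 0)), but C strictly increases along every unbounded feasible direction, so there is no improving ray and the minimum is attained at a vertex.

The optimum lies where x_1 + 3x_2 = 144 and 5x_1 + x_2 = 174.
Solving simultaneously gives x_1 = 27, x_2 = 39.

x_1 = 27, x_2 = 39, minimum C = 1980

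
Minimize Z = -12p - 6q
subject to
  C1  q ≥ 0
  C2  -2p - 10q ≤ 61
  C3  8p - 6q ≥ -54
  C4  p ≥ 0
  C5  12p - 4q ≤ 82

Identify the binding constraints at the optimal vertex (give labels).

Vertices and Z = -12p - 6q:
  (0, 0) → Z = 0
  (41/6, 0) → Z = -82
  (0, 9) → Z = -54
  (177/10, 163/5) → Z = -408

The minimum is at (177/10, 163/5). Substituting into each constraint, equality holds for C3 and C5; the remaining constraints have slack.

C3 and C5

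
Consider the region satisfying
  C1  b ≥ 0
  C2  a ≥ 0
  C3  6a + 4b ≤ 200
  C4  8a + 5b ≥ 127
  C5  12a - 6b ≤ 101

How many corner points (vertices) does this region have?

Of the 10 pairwise boundary intersections, those satisfying every inequality are:
  (0, 50)
  (0, 127/5)
  (401/21, 299/14)
  (1267/108, 179/27)

4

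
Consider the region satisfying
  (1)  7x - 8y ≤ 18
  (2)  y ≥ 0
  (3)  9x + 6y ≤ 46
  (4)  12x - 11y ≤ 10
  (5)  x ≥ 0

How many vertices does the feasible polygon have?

4

Of the 10 pairwise boundary intersections, those satisfying every inequality are:
  (5/6, 0)
  (0, 0)
  (566/171, 154/57)
  (0, 23/3)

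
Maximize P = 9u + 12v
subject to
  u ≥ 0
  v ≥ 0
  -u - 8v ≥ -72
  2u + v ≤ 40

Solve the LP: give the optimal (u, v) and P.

u = 248/15, v = 104/15, maximum P = 232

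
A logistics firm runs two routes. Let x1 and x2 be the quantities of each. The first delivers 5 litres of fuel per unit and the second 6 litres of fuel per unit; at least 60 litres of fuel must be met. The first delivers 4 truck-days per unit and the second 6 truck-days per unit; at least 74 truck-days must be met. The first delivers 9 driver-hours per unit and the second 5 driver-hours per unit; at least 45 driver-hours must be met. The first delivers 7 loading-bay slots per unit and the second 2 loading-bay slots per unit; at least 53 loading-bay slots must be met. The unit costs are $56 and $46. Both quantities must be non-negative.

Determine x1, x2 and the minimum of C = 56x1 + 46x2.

x1 = 5, x2 = 9, minimum C = 694

Corner points and C = 56x1 + 46x2:
  (0, 53/2) → C = 1219
  (37/2, 0) → C = 1036
  (5, 9) → C = 694
The feasible region is unbounded (it extends along (0, 1), (1, 0)), but C strictly increases along every unbounded feasible direction, so there is no improving ray and the minimum is attained at a vertex.

At the optimal vertex, 4x1 + 6x2 = 74 and 7x1 + 2x2 = 53.
Solving simultaneously gives x1 = 5, x2 = 9.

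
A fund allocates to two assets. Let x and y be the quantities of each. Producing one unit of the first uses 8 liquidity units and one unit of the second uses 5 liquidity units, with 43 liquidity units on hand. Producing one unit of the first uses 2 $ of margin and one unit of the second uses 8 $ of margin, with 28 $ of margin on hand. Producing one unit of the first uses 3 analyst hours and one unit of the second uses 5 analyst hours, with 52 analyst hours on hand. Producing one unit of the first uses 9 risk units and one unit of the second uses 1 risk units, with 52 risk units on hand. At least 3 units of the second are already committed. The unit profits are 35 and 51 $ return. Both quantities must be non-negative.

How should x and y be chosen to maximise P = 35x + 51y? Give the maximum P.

The binding constraints are 2x + 8y = 28 and y = 3.
Solving simultaneously gives x = 2, y = 3.

x = 2, y = 3, maximum P = 223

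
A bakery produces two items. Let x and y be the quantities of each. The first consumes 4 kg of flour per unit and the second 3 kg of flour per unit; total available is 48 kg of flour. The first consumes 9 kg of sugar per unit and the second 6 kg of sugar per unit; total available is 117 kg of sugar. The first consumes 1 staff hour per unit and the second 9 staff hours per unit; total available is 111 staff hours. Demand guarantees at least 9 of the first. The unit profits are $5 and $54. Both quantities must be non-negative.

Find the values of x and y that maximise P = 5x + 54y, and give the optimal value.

Extreme points and P = 5x + 54y:
  (12, 0) → P = 60
  (9, 0) → P = 45
  (9, 4) → P = 261

At the optimal vertex, 4x + 3y = 48 and x = 9.
Solving simultaneously gives x = 9, y = 4.

x = 9, y = 4, maximum P = 261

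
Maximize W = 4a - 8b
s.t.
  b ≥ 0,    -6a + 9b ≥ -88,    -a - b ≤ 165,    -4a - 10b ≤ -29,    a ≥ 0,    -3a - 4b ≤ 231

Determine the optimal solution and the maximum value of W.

Corner points and W = 4a - 8b:
  (44/3, 0) → W = 176/3
  (29/4, 0) → W = 29
  (0, 29/10) → W = -116/5
The feasible region is unbounded (it extends along (0, 1), (3, 2)), but W strictly decreases along every unbounded feasible direction, so there is no improving ray and the maximum is attained at a vertex.

The optimum lies where b = 0 and -6a + 9b = -88.
Solving simultaneously gives a = 44/3, b = 0.

a = 44/3, b = 0, maximum W = 176/3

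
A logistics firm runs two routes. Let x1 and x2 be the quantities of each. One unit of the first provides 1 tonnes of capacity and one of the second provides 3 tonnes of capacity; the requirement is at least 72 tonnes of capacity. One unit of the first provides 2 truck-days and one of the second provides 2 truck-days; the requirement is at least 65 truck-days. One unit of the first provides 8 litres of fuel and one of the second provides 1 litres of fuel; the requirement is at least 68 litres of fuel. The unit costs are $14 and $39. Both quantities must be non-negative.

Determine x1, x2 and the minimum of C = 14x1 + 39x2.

x1 = 51/4, x2 = 79/4, minimum C = 3795/4

Feasible corners and C = 14x1 + 39x2:
  (0, 68) → C = 2652
  (72, 0) → C = 1008
  (51/4, 79/4) → C = 3795/4
  (71/14, 192/7) → C = 7985/7
The feasible region is unbounded (it extends along (0, 1), (1, 0)), but C strictly increases along every unbounded feasible direction, so there is no improving ray and the minimum is attained at a vertex.

The binding constraints are x1 + 3x2 = 72 and 2x1 + 2x2 = 65.
Solving simultaneously gives x1 = 51/4, x2 = 79/4.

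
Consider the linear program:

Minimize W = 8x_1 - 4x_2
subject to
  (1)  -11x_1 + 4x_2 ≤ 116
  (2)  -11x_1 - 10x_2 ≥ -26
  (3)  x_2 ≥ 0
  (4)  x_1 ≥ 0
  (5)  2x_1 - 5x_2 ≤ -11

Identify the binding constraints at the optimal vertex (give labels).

Vertices and W = 8x_1 - 4x_2:
  (0, 13/5) → W = -52/5
  (4/15, 173/75) → W = -532/75
  (0, 11/5) → W = -44/5

The minimum is at (0, 13/5). Substituting into each constraint, equality holds for (2) and (4); the remaining constraints have slack.

(2) and (4)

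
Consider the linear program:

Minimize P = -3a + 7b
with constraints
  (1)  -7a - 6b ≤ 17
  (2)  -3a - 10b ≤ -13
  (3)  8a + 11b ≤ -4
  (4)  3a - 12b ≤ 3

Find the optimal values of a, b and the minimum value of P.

a = -183/47, b = 116/47, minimum P = 1361/47

Feasible corners and P = -3a + 7b:
  (-62/13, 71/26) → P = 869/26
  (-163/29, 108/29) → P = 1245/29
  (-183/47, 116/47) → P = 1361/47

At the optimal vertex, -3a - 10b = -13 and 8a + 11b = -4.
Solving simultaneously gives a = -183/47, b = 116/47.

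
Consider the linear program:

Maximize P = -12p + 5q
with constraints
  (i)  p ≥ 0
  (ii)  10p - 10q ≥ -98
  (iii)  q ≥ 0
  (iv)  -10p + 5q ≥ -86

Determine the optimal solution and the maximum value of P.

Extreme points and P = -12p + 5q:
  (0, 49/5) → P = 49
  (0, 0) → P = 0
  (27, 184/5) → P = -140
  (43/5, 0) → P = -516/5

At the optimal vertex, p = 0 and 10p - 10q = -98.
Solving simultaneously gives p = 0, q = 49/5.

p = 0, q = 49/5, maximum P = 49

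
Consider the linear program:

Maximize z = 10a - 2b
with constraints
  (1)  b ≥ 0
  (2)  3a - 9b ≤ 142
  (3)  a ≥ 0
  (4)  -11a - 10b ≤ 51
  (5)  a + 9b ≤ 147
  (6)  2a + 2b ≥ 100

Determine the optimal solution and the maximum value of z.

Extreme points and z = 10a - 2b:
  (289/4, 299/36) → z = 6353/9
  (148/3, 2/3) → z = 492
  (303/8, 97/8) → z = 709/2

The optimum lies where 3a - 9b = 142 and a + 9b = 147.
Solving simultaneously gives a = 289/4, b = 299/36.

a = 289/4, b = 299/36, maximum z = 6353/9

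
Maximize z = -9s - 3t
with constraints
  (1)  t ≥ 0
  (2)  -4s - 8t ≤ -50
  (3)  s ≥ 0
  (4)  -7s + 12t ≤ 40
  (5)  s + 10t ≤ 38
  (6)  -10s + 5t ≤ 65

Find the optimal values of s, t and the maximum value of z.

s = 49/8, t = 51/16, maximum z = -1035/16

Extreme points and z = -9s - 3t:
  (25/2, 0) → z = -225/2
  (38, 0) → z = -342
  (49/8, 51/16) → z = -1035/16

At the optimal vertex, -4s - 8t = -50 and s + 10t = 38.
Solving simultaneously gives s = 49/8, t = 51/16.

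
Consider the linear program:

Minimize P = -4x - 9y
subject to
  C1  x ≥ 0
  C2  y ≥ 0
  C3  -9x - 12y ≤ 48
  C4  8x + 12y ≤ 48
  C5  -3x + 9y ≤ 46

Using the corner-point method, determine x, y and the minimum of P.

Vertices and P = -4x - 9y:
  (0, 0) → P = 0
  (0, 4) → P = -36
  (6, 0) → P = -24

x = 0, y = 4, minimum P = -36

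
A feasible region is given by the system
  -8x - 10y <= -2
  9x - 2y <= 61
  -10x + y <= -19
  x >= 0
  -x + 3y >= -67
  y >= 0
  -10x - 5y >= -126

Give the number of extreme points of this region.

Of the 21 pairwise boundary intersections, those satisfying every inequality are:
  (61/9, 0)
  (557/65, 524/65)
  (19/10, 0)
  (221/60, 107/6)

4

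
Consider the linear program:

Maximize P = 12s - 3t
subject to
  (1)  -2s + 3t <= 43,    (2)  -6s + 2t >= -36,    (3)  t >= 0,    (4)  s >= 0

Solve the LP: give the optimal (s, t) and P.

Vertices and P = 12s - 3t:
  (97/7, 165/7) → P = 669/7
  (0, 43/3) → P = -43
  (6, 0) → P = 72
  (0, 0) → P = 0

The optimum lies where -2s + 3t = 43 and -6s + 2t = -36.
Solving simultaneously gives s = 97/7, t = 165/7.

s = 97/7, t = 165/7, maximum P = 669/7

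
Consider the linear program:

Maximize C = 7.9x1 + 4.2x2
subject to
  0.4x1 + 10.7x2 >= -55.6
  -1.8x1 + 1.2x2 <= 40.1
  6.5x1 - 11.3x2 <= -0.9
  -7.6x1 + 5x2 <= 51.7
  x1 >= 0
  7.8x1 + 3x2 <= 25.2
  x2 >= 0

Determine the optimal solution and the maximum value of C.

The binding constraints are x1 = 0 and 7.8x1 + 3x2 = 25.2.
Solving simultaneously gives x1 = 0, x2 = 42/5.

x1 = 0, x2 = 8.4, maximum C = 35.28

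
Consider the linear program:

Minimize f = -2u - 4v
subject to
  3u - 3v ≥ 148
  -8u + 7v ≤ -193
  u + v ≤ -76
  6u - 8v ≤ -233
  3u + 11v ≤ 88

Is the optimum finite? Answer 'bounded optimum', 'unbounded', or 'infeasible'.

infeasible

The boundaries 3u - 3v = 148 and -8u + 7v = -193 meet at (-457/3, -605/3), but that point violates 6u - 8v ≤ -233. Every candidate vertex is excluded by some other constraint, so the feasible region is empty.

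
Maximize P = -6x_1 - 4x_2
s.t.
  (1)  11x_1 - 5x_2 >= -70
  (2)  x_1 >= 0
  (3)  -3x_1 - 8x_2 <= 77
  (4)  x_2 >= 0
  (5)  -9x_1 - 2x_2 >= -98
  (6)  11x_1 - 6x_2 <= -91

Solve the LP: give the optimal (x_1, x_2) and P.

Feasible corners and P = -6x_1 - 4x_2:
  (350/67, 1708/67) → P = -8932/67
  (35/11, 21) → P = -1134/11
  (203/38, 1897/76) → P = -2506/19

x_1 = 35/11, x_2 = 21, maximum P = -1134/11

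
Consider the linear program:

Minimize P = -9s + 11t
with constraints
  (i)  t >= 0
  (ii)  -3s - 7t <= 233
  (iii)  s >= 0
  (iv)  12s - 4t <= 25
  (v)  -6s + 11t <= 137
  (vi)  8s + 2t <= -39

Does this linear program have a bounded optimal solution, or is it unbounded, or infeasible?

The boundaries t = 0 and s = 0 meet at (0, 0), but that point violates 8s + 2t ≤ -39. Every candidate vertex is excluded by some other constraint, so the feasible region is empty.

infeasible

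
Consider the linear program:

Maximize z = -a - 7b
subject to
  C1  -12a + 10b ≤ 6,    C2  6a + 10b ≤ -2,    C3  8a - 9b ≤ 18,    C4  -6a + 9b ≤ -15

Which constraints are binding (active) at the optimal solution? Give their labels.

Feasible corners and z = -a - 7b:
  (-117/14, -66/7) → z = 1041/14
  (-17/4, -9/2) → z = 143/4
  (81/67, -62/67) → z = 353/67
  (22/19, -17/19) → z = 97/19

The maximum is at (-117/14, -66/7). Substituting into each constraint, equality holds for C1 and C3; the remaining constraints have slack.

C1 and C3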